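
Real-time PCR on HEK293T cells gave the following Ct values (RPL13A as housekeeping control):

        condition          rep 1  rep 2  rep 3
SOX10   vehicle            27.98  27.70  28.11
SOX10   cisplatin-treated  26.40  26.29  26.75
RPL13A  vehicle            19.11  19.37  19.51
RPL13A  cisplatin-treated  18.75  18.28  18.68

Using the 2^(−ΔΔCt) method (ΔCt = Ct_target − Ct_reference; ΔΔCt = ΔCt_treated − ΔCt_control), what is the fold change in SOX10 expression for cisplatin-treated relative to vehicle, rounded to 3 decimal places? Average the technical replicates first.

Mean Ct: SOX10 vehicle 27.930; SOX10 cisplatin-treated 26.480; RPL13A vehicle 19.330; RPL13A cisplatin-treated 18.570
ΔCt(vehicle) = 27.930 − 19.330 = 8.600
ΔCt(cisplatin-treated) = 26.480 − 18.570 = 7.910
ΔΔCt = 7.910 − 8.600 = -0.690
Fold change = 2^(−(-0.690)) = 2^0.690 = 1.6133

1.613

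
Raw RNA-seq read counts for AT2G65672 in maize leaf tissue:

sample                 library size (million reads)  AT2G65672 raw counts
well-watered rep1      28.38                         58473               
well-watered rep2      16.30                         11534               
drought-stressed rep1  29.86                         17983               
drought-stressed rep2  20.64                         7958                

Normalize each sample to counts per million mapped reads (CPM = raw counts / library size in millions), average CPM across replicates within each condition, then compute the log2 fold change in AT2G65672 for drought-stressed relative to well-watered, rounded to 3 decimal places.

CPM(well-watered rep1) = 58473 / 28.38 = 2060.3594
CPM(well-watered rep2) = 11534 / 16.30 = 707.6074
CPM(drought-stressed rep1) = 17983 / 29.86 = 602.2438
CPM(drought-stressed rep2) = 7958 / 20.64 = 385.5620
mean CPM(well-watered) = 1383.9834; mean CPM(drought-stressed) = 493.9029
Fold change = 493.9029 / 1383.9834 = 0.35687
log2(0.35687) = -1.4865

-1.487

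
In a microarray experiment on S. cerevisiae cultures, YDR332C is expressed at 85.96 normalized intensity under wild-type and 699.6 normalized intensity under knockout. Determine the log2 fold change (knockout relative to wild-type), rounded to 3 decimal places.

Fold change = 699.6 / 85.96 = 8.1387
log2(8.1387) = 3.0248

3.025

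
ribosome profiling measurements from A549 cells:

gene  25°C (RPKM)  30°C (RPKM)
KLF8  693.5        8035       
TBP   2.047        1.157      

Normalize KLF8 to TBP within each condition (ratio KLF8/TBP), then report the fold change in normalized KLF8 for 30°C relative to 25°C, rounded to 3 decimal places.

20.499

KLF8/TBP (25°C) = 693.5 / 2.047 = 338.79
KLF8/TBP (30°C) = 8035 / 1.157 = 6944.7
Fold change = 6944.7 / 338.79 = 20.4986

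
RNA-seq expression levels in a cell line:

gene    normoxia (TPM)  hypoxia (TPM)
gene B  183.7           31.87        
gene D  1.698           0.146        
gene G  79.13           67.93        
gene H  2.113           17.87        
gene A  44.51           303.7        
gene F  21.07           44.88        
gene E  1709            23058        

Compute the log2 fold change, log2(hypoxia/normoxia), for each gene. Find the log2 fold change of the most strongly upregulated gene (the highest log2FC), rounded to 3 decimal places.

log2(31.87/183.7) = -2.527  (gene B)
log2(0.146/1.698) = -3.540  (gene D)
log2(67.93/79.13) = -0.220  (gene G)
log2(17.87/2.113) = 3.080  (gene H)
log2(303.7/44.51) = 2.770  (gene A)
log2(44.88/21.07) = 1.091  (gene F)
log2(23058/1709) = 3.754  (gene E)
gene E is most strongly upregulated.

3.754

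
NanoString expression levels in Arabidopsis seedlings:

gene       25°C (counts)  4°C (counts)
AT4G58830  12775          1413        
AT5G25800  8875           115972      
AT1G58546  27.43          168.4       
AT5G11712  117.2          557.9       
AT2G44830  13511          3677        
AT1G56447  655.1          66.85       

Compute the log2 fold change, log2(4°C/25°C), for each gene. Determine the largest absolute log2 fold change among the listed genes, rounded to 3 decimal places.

log2(1413/12775) = -3.176  (AT4G58830)
log2(115972/8875) = 3.708  (AT5G25800)
log2(168.4/27.43) = 2.618  (AT1G58546)
log2(557.9/117.2) = 2.251  (AT5G11712)
log2(3677/13511) = -1.878  (AT2G44830)
log2(66.85/655.1) = -3.293  (AT1G56447)
The largest magnitude belongs to AT5G25800.

3.708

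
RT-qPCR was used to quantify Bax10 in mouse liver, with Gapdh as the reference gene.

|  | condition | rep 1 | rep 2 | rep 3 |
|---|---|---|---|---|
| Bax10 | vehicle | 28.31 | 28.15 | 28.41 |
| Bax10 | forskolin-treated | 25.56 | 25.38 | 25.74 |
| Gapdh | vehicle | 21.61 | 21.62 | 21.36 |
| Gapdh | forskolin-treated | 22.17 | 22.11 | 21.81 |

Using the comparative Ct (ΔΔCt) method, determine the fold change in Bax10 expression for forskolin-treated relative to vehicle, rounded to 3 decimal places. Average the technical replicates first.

Mean Ct: Bax10 vehicle 28.290; Bax10 forskolin-treated 25.560; Gapdh vehicle 21.530; Gapdh forskolin-treated 22.030
ΔCt(vehicle) = 28.290 − 21.530 = 6.760
ΔCt(forskolin-treated) = 25.560 − 22.030 = 3.530
ΔΔCt = 3.530 − 6.760 = -3.230
Fold change = 2^(−(-3.230)) = 2^3.230 = 9.3827

9.383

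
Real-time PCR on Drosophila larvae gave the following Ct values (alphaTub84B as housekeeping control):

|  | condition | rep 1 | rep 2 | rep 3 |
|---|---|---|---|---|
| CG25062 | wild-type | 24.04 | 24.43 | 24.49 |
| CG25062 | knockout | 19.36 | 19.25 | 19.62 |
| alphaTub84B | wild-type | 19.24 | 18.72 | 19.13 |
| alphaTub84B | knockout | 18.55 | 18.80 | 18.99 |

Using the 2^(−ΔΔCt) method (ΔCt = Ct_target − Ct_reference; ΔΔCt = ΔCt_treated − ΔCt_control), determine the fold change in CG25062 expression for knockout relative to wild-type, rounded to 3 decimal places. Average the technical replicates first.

Mean Ct: CG25062 wild-type 24.320; CG25062 knockout 19.410; alphaTub84B wild-type 19.030; alphaTub84B knockout 18.780
ΔCt(wild-type) = 24.320 − 19.030 = 5.290
ΔCt(knockout) = 19.410 − 18.780 = 0.630
ΔΔCt = 0.630 − 5.290 = -4.660
Fold change = 2^(−(-4.660)) = 2^4.660 = 25.2813

25.281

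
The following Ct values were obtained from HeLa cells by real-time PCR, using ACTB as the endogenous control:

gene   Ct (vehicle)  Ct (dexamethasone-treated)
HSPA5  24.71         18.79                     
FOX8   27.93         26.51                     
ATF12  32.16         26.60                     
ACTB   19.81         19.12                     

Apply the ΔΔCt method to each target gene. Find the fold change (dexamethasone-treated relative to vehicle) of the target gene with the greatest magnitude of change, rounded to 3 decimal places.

HSPA5: ΔΔCt = (18.79−19.12) − (24.71−19.81) = -0.33 − 4.90 = -5.23; fold change = 2^5.23 = 37.531
FOX8: ΔΔCt = (26.51−19.12) − (27.93−19.81) = 7.39 − 8.12 = -0.73; fold change = 2^0.73 = 1.659
ATF12: ΔΔCt = (26.60−19.12) − (32.16−19.81) = 7.48 − 12.35 = -4.87; fold change = 2^4.87 = 29.243
HSPA5 has the largest |ΔΔCt| = 5.23.

37.531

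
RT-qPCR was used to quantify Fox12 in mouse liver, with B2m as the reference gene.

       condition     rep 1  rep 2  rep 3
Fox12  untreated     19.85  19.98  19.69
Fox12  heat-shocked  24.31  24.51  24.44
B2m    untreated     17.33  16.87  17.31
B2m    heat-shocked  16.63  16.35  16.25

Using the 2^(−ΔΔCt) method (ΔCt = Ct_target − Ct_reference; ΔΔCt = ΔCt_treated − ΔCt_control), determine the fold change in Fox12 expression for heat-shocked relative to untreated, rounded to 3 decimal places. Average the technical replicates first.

Mean Ct: Fox12 untreated 19.840; Fox12 heat-shocked 24.420; B2m untreated 17.170; B2m heat-shocked 16.410
ΔCt(untreated) = 19.840 − 17.170 = 2.670
ΔCt(heat-shocked) = 24.420 − 16.410 = 8.010
ΔΔCt = 8.010 − 2.670 = 5.340
Fold change = 2^(−5.340) = 0.0247

0.025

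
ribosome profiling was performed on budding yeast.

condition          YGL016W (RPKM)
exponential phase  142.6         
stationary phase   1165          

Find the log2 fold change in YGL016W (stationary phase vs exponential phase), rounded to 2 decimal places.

Fold change = 1165 / 142.6 = 8.1697
log2(8.1697) = 3.030

3.03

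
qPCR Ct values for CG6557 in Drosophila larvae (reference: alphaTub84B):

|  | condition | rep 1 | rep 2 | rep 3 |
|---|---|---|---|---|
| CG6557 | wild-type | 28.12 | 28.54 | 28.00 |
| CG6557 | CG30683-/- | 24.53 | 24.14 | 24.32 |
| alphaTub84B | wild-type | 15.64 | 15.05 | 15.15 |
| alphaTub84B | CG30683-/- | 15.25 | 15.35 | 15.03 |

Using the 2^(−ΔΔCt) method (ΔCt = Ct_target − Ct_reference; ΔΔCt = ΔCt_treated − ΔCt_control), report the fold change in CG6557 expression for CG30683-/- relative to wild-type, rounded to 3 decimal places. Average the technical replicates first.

Mean Ct: CG6557 wild-type 28.220; CG6557 CG30683-/- 24.330; alphaTub84B wild-type 15.280; alphaTub84B CG30683-/- 15.210
ΔCt(wild-type) = 28.220 − 15.280 = 12.940
ΔCt(CG30683-/-) = 24.330 − 15.210 = 9.120
ΔΔCt = 9.120 − 12.940 = -3.820
Fold change = 2^(−(-3.820)) = 2^3.820 = 14.1232

14.123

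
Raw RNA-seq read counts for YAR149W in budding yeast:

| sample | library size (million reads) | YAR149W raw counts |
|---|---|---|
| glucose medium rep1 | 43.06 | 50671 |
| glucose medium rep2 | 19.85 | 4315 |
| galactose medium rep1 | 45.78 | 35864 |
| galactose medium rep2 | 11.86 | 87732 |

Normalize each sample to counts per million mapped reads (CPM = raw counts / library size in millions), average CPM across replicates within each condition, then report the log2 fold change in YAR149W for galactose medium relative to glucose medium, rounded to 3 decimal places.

2.553

CPM(glucose medium rep1) = 50671 / 43.06 = 1176.7534
CPM(glucose medium rep2) = 4315 / 19.85 = 217.3804
CPM(galactose medium rep1) = 35864 / 45.78 = 783.3989
CPM(galactose medium rep2) = 87732 / 11.86 = 7397.3019
mean CPM(glucose medium) = 697.0669; mean CPM(galactose medium) = 4090.3504
Fold change = 4090.3504 / 697.0669 = 5.86795
log2(5.86795) = 2.5529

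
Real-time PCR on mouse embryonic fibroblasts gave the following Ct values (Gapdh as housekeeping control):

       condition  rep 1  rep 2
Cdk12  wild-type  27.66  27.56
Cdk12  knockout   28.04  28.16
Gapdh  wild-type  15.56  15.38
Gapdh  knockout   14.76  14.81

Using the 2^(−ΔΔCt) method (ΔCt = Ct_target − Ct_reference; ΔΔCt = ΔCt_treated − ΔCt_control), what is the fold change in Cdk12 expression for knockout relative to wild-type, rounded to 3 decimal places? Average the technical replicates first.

Mean Ct: Cdk12 wild-type 27.610; Cdk12 knockout 28.100; Gapdh wild-type 15.470; Gapdh knockout 14.785
ΔCt(wild-type) = 27.610 − 15.470 = 12.140
ΔCt(knockout) = 28.100 − 14.785 = 13.315
ΔΔCt = 13.315 − 12.140 = 1.175
Fold change = 2^(−1.175) = 0.4429

0.443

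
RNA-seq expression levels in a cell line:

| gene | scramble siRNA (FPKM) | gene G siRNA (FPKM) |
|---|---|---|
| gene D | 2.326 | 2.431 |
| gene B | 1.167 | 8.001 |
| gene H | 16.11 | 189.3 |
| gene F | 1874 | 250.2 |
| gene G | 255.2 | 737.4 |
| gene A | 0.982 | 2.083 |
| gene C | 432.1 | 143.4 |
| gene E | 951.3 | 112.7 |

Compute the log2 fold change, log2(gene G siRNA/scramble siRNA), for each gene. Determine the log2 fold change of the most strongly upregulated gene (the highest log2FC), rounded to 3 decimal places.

3.555

log2(2.431/2.326) = 0.064  (gene D)
log2(8.001/1.167) = 2.777  (gene B)
log2(189.3/16.11) = 3.555  (gene H)
log2(250.2/1874) = -2.905  (gene F)
log2(737.4/255.2) = 1.531  (gene G)
log2(2.083/0.982) = 1.085  (gene A)
log2(143.4/432.1) = -1.591  (gene C)
log2(112.7/951.3) = -3.077  (gene E)
gene H is most strongly upregulated.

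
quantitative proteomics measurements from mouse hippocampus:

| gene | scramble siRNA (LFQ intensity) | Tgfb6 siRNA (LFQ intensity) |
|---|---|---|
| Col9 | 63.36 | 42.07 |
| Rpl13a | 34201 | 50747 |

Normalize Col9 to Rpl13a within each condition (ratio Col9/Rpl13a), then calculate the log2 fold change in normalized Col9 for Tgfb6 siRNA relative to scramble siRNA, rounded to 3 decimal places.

Col9/Rpl13a (scramble siRNA) = 63.36 / 34201 = 0.0018526
Col9/Rpl13a (Tgfb6 siRNA) = 42.07 / 50747 = 0.00082901
Fold change = 0.00082901 / 0.0018526 = 0.4475
log2(0.4475) = -1.1601

-1.160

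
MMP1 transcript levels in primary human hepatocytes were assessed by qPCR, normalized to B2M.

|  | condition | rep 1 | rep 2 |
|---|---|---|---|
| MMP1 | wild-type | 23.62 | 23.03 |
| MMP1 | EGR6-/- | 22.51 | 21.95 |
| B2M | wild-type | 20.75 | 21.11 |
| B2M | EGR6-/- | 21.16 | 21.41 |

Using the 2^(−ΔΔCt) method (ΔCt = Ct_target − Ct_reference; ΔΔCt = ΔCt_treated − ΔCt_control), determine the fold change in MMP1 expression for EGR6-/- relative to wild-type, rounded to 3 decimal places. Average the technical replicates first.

2.732

Mean Ct: MMP1 wild-type 23.325; MMP1 EGR6-/- 22.230; B2M wild-type 20.930; B2M EGR6-/- 21.285
ΔCt(wild-type) = 23.325 − 20.930 = 2.395
ΔCt(EGR6-/-) = 22.230 − 21.285 = 0.945
ΔΔCt = 0.945 − 2.395 = -1.450
Fold change = 2^(−(-1.450)) = 2^1.450 = 2.7321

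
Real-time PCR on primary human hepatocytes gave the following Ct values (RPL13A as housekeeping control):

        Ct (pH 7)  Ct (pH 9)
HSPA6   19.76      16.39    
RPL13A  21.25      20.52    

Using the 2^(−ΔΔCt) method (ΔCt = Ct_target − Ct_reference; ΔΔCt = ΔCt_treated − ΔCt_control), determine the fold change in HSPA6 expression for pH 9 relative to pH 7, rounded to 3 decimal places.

ΔCt(pH 7) = 19.760 − 21.250 = -1.490
ΔCt(pH 9) = 16.390 − 20.520 = -4.130
ΔΔCt = -4.130 − (-1.490) = -2.640
Fold change = 2^(−(-2.640)) = 2^2.640 = 6.2333

6.233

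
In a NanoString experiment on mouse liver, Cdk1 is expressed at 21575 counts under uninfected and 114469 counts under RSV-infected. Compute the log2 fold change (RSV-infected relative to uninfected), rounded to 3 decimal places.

2.408

Fold change = 114469 / 21575 = 5.3056
log2(5.3056) = 2.4075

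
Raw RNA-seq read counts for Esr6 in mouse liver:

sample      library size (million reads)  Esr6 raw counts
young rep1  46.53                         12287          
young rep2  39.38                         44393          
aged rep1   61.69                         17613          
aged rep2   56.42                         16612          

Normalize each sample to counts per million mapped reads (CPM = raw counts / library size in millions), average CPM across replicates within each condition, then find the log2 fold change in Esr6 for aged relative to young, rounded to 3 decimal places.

-1.263

CPM(young rep1) = 12287 / 46.53 = 264.0662
CPM(young rep2) = 44393 / 39.38 = 1127.2981
CPM(aged rep1) = 17613 / 61.69 = 285.5082
CPM(aged rep2) = 16612 / 56.42 = 294.4346
mean CPM(young) = 695.6822; mean CPM(aged) = 289.9714
Fold change = 289.9714 / 695.6822 = 0.41682
log2(0.41682) = -1.2625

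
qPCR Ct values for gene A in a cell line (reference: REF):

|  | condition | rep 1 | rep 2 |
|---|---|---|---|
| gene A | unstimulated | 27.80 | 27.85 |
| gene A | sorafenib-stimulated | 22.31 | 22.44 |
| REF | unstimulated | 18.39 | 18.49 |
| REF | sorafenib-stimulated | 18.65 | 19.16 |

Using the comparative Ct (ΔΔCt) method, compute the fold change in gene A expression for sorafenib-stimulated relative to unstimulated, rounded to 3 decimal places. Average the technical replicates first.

Mean Ct: gene A unstimulated 27.825; gene A sorafenib-stimulated 22.375; REF unstimulated 18.440; REF sorafenib-stimulated 18.905
ΔCt(unstimulated) = 27.825 − 18.440 = 9.385
ΔCt(sorafenib-stimulated) = 22.375 − 18.905 = 3.470
ΔΔCt = 3.470 − 9.385 = -5.915
Fold change = 2^(−(-5.915)) = 2^5.915 = 60.3382

60.338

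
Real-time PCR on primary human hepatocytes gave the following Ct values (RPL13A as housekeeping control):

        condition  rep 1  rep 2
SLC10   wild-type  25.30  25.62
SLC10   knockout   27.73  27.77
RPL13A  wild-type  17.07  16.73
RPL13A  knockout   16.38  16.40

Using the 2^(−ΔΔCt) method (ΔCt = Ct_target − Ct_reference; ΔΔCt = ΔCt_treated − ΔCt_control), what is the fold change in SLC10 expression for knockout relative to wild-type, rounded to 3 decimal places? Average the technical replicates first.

Mean Ct: SLC10 wild-type 25.460; SLC10 knockout 27.750; RPL13A wild-type 16.900; RPL13A knockout 16.390
ΔCt(wild-type) = 25.460 − 16.900 = 8.560
ΔCt(knockout) = 27.750 − 16.390 = 11.360
ΔΔCt = 11.360 − 8.560 = 2.800
Fold change = 2^(−2.800) = 0.1436

0.144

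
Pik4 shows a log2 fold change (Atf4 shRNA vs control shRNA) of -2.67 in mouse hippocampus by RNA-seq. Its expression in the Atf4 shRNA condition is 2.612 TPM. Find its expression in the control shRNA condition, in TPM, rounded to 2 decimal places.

Fold change = 2^(-2.67) = 0.1571
control shRNA expression = 2.612 / 0.1571 = 16.62

16.62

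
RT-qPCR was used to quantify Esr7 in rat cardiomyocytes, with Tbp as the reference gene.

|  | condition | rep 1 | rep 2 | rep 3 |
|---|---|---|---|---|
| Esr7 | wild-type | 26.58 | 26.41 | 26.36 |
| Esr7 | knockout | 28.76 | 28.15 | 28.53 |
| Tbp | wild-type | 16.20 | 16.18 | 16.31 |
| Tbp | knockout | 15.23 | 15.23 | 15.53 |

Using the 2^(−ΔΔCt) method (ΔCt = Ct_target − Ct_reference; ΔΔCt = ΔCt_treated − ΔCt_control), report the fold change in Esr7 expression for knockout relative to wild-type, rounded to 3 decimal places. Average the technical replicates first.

0.131

Mean Ct: Esr7 wild-type 26.450; Esr7 knockout 28.480; Tbp wild-type 16.230; Tbp knockout 15.330
ΔCt(wild-type) = 26.450 − 16.230 = 10.220
ΔCt(knockout) = 28.480 − 15.330 = 13.150
ΔΔCt = 13.150 − 10.220 = 2.930
Fold change = 2^(−2.930) = 0.1312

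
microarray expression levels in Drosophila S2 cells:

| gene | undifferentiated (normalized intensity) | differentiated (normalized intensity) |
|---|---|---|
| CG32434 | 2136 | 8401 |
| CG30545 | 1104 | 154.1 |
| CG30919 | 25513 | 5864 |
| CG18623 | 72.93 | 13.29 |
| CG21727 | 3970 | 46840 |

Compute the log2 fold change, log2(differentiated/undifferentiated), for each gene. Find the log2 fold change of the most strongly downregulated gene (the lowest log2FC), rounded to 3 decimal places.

log2(8401/2136) = 1.976  (CG32434)
log2(154.1/1104) = -2.841  (CG30545)
log2(5864/25513) = -2.121  (CG30919)
log2(13.29/72.93) = -2.456  (CG18623)
log2(46840/3970) = 3.561  (CG21727)
CG30545 is most strongly downregulated.

-2.841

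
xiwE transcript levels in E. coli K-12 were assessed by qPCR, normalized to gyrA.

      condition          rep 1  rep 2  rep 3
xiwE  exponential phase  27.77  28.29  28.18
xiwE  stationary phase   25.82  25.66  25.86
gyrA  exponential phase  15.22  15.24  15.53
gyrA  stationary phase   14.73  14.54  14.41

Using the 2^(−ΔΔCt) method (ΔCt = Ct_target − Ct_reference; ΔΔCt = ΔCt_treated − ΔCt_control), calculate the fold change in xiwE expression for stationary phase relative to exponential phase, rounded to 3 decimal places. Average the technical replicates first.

2.888

Mean Ct: xiwE exponential phase 28.080; xiwE stationary phase 25.780; gyrA exponential phase 15.330; gyrA stationary phase 14.560
ΔCt(exponential phase) = 28.080 − 15.330 = 12.750
ΔCt(stationary phase) = 25.780 − 14.560 = 11.220
ΔΔCt = 11.220 − 12.750 = -1.530
Fold change = 2^(−(-1.530)) = 2^1.530 = 2.8879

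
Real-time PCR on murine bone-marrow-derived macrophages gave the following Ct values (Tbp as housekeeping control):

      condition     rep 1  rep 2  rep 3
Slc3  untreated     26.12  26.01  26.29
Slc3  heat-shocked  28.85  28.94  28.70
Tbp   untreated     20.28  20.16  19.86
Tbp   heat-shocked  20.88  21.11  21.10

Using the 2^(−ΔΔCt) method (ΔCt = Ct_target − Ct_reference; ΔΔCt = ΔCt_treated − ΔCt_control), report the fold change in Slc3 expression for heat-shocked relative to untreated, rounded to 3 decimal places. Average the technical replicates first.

Mean Ct: Slc3 untreated 26.140; Slc3 heat-shocked 28.830; Tbp untreated 20.100; Tbp heat-shocked 21.030
ΔCt(untreated) = 26.140 − 20.100 = 6.040
ΔCt(heat-shocked) = 28.830 − 21.030 = 7.800
ΔΔCt = 7.800 − 6.040 = 1.760
Fold change = 2^(−1.760) = 0.2952

0.295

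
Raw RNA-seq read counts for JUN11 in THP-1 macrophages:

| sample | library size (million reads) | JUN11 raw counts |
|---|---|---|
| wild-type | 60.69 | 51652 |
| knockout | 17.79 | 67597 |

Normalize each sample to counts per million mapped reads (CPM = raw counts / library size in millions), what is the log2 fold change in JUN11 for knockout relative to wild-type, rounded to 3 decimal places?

2.159

CPM(wild-type) = 51652 / 60.69 = 851.0793
CPM(knockout) = 67597 / 17.79 = 3799.7189
Fold change = 3799.7189 / 851.0793 = 4.46459
log2(4.46459) = 2.1585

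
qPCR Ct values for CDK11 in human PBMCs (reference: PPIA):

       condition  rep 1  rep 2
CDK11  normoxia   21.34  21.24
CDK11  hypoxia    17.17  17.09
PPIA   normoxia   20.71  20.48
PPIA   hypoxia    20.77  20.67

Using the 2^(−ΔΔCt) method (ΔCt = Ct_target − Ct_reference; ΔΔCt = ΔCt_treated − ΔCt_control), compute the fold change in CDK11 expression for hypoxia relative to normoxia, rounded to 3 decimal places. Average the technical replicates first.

Mean Ct: CDK11 normoxia 21.290; CDK11 hypoxia 17.130; PPIA normoxia 20.595; PPIA hypoxia 20.720
ΔCt(normoxia) = 21.290 − 20.595 = 0.695
ΔCt(hypoxia) = 17.130 − 20.720 = -3.590
ΔΔCt = -3.590 − 0.695 = -4.285
Fold change = 2^(−(-4.285)) = 2^4.285 = 19.4946

19.495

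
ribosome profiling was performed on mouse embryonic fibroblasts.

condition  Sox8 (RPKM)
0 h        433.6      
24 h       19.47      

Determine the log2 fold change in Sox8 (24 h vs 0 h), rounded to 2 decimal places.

-4.48

Fold change = 19.47 / 433.6 = 0.0449
log2(0.0449) = -4.477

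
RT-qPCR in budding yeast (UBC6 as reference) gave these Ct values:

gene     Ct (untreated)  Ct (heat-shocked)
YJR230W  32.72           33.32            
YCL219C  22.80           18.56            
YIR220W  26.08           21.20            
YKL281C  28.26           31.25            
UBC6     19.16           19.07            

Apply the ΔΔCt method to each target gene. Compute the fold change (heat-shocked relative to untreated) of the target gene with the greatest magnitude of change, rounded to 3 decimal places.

27.665

YJR230W: ΔΔCt = (33.32−19.07) − (32.72−19.16) = 14.25 − 13.56 = 0.69; fold change = 2^-0.69 = 0.620
YCL219C: ΔΔCt = (18.56−19.07) − (22.80−19.16) = -0.51 − 3.64 = -4.15; fold change = 2^4.15 = 17.753
YIR220W: ΔΔCt = (21.20−19.07) − (26.08−19.16) = 2.13 − 6.92 = -4.79; fold change = 2^4.79 = 27.665
YKL281C: ΔΔCt = (31.25−19.07) − (28.26−19.16) = 12.18 − 9.10 = 3.08; fold change = 2^-3.08 = 0.118
YIR220W has the largest |ΔΔCt| = 4.79.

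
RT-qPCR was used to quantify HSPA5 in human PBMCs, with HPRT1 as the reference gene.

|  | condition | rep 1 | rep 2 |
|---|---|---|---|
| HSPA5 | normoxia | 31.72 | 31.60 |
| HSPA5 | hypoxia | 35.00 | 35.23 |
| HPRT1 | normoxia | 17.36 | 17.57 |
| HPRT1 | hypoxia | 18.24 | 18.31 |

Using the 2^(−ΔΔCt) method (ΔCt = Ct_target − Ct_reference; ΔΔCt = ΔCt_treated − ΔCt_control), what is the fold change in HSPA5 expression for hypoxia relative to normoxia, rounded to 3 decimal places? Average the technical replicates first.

0.160

Mean Ct: HSPA5 normoxia 31.660; HSPA5 hypoxia 35.115; HPRT1 normoxia 17.465; HPRT1 hypoxia 18.275
ΔCt(normoxia) = 31.660 − 17.465 = 14.195
ΔCt(hypoxia) = 35.115 − 18.275 = 16.840
ΔΔCt = 16.840 − 14.195 = 2.645
Fold change = 2^(−2.645) = 0.1599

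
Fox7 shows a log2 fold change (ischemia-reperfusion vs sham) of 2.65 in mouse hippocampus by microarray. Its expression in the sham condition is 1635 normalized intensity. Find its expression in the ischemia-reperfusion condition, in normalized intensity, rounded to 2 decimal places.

10262.36

Fold change = 2^(2.65) = 6.2767
ischemia-reperfusion expression = 1635 × 6.2767 = 10262.36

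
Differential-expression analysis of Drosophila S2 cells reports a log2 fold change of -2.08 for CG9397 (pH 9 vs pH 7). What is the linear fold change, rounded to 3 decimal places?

0.237

Fold change = 2^(-2.08) = 0.2365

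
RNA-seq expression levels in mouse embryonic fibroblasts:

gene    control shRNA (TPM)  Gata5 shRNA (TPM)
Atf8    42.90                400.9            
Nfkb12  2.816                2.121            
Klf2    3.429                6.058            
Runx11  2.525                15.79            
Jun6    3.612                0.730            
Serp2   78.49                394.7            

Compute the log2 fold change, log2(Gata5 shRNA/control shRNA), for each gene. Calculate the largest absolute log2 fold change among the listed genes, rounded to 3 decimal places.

3.224

log2(400.9/42.90) = 3.224  (Atf8)
log2(2.121/2.816) = -0.409  (Nfkb12)
log2(6.058/3.429) = 0.821  (Klf2)
log2(15.79/2.525) = 2.645  (Runx11)
log2(0.730/3.612) = -2.307  (Jun6)
log2(394.7/78.49) = 2.330  (Serp2)
The largest magnitude belongs to Atf8.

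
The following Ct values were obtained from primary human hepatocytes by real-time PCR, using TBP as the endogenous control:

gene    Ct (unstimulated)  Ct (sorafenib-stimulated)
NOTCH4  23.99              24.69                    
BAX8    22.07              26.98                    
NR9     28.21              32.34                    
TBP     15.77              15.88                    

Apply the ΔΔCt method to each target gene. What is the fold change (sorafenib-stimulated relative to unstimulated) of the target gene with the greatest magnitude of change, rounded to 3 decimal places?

0.036

NOTCH4: ΔΔCt = (24.69−15.88) − (23.99−15.77) = 8.81 − 8.22 = 0.59; fold change = 2^-0.59 = 0.664
BAX8: ΔΔCt = (26.98−15.88) − (22.07−15.77) = 11.10 − 6.30 = 4.80; fold change = 2^-4.80 = 0.036
NR9: ΔΔCt = (32.34−15.88) − (28.21−15.77) = 16.46 − 12.44 = 4.02; fold change = 2^-4.02 = 0.062
BAX8 has the largest |ΔΔCt| = 4.80.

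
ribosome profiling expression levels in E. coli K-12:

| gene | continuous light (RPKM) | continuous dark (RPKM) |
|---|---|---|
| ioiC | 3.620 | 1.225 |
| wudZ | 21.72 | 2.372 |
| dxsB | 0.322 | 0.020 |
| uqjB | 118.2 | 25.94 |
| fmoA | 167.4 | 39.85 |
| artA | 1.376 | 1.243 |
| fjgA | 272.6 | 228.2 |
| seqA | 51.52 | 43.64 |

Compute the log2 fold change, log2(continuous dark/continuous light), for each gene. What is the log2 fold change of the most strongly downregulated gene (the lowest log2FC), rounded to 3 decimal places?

-4.009

log2(1.225/3.620) = -1.563  (ioiC)
log2(2.372/21.72) = -3.195  (wudZ)
log2(0.020/0.322) = -4.009  (dxsB)
log2(25.94/118.2) = -2.188  (uqjB)
log2(39.85/167.4) = -2.071  (fmoA)
log2(1.243/1.376) = -0.147  (artA)
log2(228.2/272.6) = -0.256  (fjgA)
log2(43.64/51.52) = -0.239  (seqA)
dxsB is most strongly downregulated.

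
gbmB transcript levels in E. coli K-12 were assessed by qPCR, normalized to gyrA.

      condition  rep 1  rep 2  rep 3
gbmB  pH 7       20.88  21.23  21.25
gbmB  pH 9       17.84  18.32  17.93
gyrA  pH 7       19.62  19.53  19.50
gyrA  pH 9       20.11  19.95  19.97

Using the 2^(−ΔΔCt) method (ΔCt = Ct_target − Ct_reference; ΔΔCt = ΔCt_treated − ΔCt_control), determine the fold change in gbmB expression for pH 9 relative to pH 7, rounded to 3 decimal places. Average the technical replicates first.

11.713

Mean Ct: gbmB pH 7 21.120; gbmB pH 9 18.030; gyrA pH 7 19.550; gyrA pH 9 20.010
ΔCt(pH 7) = 21.120 − 19.550 = 1.570
ΔCt(pH 9) = 18.030 − 20.010 = -1.980
ΔΔCt = -1.980 − 1.570 = -3.550
Fold change = 2^(−(-3.550)) = 2^3.550 = 11.7127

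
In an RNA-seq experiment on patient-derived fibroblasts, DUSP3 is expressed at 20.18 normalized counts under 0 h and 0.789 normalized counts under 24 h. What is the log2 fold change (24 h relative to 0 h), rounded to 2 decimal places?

Fold change = 0.789 / 20.18 = 0.0391
log2(0.0391) = -4.677

-4.68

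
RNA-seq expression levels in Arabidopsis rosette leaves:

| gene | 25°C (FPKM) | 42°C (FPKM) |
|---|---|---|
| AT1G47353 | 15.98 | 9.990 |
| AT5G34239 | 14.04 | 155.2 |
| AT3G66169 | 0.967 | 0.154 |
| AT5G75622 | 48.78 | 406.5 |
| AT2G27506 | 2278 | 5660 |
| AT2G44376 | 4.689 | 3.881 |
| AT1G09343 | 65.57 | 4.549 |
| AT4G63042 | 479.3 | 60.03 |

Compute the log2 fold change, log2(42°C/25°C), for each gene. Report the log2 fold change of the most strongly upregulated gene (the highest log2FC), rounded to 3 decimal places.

3.467

log2(9.990/15.98) = -0.678  (AT1G47353)
log2(155.2/14.04) = 3.467  (AT5G34239)
log2(0.154/0.967) = -2.651  (AT3G66169)
log2(406.5/48.78) = 3.059  (AT5G75622)
log2(5660/2278) = 1.313  (AT2G27506)
log2(3.881/4.689) = -0.273  (AT2G44376)
log2(4.549/65.57) = -3.849  (AT1G09343)
log2(60.03/479.3) = -2.997  (AT4G63042)
AT5G34239 is most strongly upregulated.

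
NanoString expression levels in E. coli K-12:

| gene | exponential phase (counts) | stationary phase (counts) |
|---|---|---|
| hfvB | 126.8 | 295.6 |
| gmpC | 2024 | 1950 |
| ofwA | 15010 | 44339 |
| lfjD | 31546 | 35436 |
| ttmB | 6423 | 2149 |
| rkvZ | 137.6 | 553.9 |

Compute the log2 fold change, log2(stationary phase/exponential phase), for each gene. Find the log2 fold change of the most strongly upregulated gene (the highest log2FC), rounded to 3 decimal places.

log2(295.6/126.8) = 1.221  (hfvB)
log2(1950/2024) = -0.054  (gmpC)
log2(44339/15010) = 1.563  (ofwA)
log2(35436/31546) = 0.168  (lfjD)
log2(2149/6423) = -1.580  (ttmB)
log2(553.9/137.6) = 2.009  (rkvZ)
rkvZ is most strongly upregulated.

2.009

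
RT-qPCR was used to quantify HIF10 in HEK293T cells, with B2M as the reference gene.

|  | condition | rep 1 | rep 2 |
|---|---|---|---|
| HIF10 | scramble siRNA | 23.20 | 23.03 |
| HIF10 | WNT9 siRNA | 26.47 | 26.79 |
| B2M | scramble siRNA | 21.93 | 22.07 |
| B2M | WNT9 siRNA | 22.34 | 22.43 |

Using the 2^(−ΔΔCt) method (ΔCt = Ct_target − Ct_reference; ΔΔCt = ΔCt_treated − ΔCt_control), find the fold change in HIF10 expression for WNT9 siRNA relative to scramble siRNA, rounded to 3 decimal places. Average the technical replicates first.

0.114

Mean Ct: HIF10 scramble siRNA 23.115; HIF10 WNT9 siRNA 26.630; B2M scramble siRNA 22.000; B2M WNT9 siRNA 22.385
ΔCt(scramble siRNA) = 23.115 − 22.000 = 1.115
ΔCt(WNT9 siRNA) = 26.630 − 22.385 = 4.245
ΔΔCt = 4.245 − 1.115 = 3.130
Fold change = 2^(−3.130) = 0.1142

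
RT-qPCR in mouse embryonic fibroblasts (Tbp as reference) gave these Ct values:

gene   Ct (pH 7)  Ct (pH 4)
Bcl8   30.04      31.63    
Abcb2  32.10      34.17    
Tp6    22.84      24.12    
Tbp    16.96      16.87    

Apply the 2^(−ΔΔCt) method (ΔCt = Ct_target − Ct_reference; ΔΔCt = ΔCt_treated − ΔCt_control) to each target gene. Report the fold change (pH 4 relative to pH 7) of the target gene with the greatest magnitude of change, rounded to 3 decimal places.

Bcl8: ΔΔCt = (31.63−16.87) − (30.04−16.96) = 14.76 − 13.08 = 1.68; fold change = 2^-1.68 = 0.312
Abcb2: ΔΔCt = (34.17−16.87) − (32.10−16.96) = 17.30 − 15.14 = 2.16; fold change = 2^-2.16 = 0.224
Tp6: ΔΔCt = (24.12−16.87) − (22.84−16.96) = 7.25 − 5.88 = 1.37; fold change = 2^-1.37 = 0.387
Abcb2 has the largest |ΔΔCt| = 2.16.

0.224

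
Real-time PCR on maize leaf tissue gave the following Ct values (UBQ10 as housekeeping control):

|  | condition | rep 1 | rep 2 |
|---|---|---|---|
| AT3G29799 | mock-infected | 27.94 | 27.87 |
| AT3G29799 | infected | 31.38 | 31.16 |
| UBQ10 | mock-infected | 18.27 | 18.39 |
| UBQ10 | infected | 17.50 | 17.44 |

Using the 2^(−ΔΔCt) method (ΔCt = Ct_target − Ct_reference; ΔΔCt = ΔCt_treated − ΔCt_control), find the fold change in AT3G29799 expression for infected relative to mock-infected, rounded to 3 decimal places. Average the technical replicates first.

Mean Ct: AT3G29799 mock-infected 27.905; AT3G29799 infected 31.270; UBQ10 mock-infected 18.330; UBQ10 infected 17.470
ΔCt(mock-infected) = 27.905 − 18.330 = 9.575
ΔCt(infected) = 31.270 − 17.470 = 13.800
ΔΔCt = 13.800 − 9.575 = 4.225
Fold change = 2^(−4.225) = 0.0535

0.053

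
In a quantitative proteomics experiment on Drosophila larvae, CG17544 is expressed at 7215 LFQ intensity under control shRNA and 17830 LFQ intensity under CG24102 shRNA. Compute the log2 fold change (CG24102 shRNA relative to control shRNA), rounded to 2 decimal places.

Fold change = 17830 / 7215 = 2.4712
log2(2.4712) = 1.305

1.31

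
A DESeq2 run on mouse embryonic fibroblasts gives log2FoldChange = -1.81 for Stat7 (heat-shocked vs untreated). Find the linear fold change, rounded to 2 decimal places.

0.29

Fold change = 2^(-1.81) = 0.285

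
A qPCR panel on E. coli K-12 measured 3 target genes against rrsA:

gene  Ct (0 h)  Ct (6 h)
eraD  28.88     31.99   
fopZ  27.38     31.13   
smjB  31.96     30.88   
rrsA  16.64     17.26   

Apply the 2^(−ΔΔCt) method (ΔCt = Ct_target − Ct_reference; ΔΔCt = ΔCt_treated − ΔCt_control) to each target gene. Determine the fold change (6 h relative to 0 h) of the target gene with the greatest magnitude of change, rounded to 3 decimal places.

eraD: ΔΔCt = (31.99−17.26) − (28.88−16.64) = 14.73 − 12.24 = 2.49; fold change = 2^-2.49 = 0.178
fopZ: ΔΔCt = (31.13−17.26) − (27.38−16.64) = 13.87 − 10.74 = 3.13; fold change = 2^-3.13 = 0.114
smjB: ΔΔCt = (30.88−17.26) − (31.96−16.64) = 13.62 − 15.32 = -1.70; fold change = 2^1.70 = 3.249
fopZ has the largest |ΔΔCt| = 3.13.

0.114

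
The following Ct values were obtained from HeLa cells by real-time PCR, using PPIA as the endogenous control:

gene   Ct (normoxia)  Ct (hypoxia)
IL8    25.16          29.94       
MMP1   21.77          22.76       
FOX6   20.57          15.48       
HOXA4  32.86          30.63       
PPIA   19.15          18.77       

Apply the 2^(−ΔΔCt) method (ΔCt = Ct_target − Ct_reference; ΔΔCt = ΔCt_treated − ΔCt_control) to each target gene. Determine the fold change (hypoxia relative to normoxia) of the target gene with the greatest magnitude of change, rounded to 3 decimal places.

IL8: ΔΔCt = (29.94−18.77) − (25.16−19.15) = 11.17 − 6.01 = 5.16; fold change = 2^-5.16 = 0.028
MMP1: ΔΔCt = (22.76−18.77) − (21.77−19.15) = 3.99 − 2.62 = 1.37; fold change = 2^-1.37 = 0.387
FOX6: ΔΔCt = (15.48−18.77) − (20.57−19.15) = -3.29 − 1.42 = -4.71; fold change = 2^4.71 = 26.173
HOXA4: ΔΔCt = (30.63−18.77) − (32.86−19.15) = 11.86 − 13.71 = -1.85; fold change = 2^1.85 = 3.605
IL8 has the largest |ΔΔCt| = 5.16.

0.028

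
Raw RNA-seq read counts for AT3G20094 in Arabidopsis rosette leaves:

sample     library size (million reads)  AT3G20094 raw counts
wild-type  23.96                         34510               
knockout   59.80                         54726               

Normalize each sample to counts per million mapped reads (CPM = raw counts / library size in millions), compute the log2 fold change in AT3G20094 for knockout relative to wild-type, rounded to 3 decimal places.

CPM(wild-type) = 34510 / 23.96 = 1440.3172
CPM(knockout) = 54726 / 59.80 = 915.1505
Fold change = 915.1505 / 1440.3172 = 0.63538
log2(0.63538) = -0.6543

-0.654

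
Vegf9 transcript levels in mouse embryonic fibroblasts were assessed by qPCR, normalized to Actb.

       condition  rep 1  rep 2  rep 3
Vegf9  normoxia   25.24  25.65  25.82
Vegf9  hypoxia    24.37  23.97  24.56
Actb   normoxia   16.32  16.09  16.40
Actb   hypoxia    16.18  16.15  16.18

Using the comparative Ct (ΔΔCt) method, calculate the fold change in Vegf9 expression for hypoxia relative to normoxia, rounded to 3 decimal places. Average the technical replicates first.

2.250

Mean Ct: Vegf9 normoxia 25.570; Vegf9 hypoxia 24.300; Actb normoxia 16.270; Actb hypoxia 16.170
ΔCt(normoxia) = 25.570 − 16.270 = 9.300
ΔCt(hypoxia) = 24.300 − 16.170 = 8.130
ΔΔCt = 8.130 − 9.300 = -1.170
Fold change = 2^(−(-1.170)) = 2^1.170 = 2.2501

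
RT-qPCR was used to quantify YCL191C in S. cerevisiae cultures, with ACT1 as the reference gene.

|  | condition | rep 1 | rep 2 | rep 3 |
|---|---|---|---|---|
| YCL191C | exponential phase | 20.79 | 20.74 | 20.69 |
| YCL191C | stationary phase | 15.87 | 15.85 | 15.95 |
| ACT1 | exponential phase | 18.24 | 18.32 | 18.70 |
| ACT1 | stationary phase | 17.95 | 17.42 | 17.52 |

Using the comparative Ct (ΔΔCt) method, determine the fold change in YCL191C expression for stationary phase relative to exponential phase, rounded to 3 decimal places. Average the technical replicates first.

Mean Ct: YCL191C exponential phase 20.740; YCL191C stationary phase 15.890; ACT1 exponential phase 18.420; ACT1 stationary phase 17.630
ΔCt(exponential phase) = 20.740 − 18.420 = 2.320
ΔCt(stationary phase) = 15.890 − 17.630 = -1.740
ΔΔCt = -1.740 − 2.320 = -4.060
Fold change = 2^(−(-4.060)) = 2^4.060 = 16.6795

16.679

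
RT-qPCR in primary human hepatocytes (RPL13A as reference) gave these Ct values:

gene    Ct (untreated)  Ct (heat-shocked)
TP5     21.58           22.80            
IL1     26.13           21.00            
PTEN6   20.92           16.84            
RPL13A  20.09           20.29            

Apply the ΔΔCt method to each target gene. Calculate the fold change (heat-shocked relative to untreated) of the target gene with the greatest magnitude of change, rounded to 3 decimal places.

40.224

TP5: ΔΔCt = (22.80−20.29) − (21.58−20.09) = 2.51 − 1.49 = 1.02; fold change = 2^-1.02 = 0.493
IL1: ΔΔCt = (21.00−20.29) − (26.13−20.09) = 0.71 − 6.04 = -5.33; fold change = 2^5.33 = 40.224
PTEN6: ΔΔCt = (16.84−20.29) − (20.92−20.09) = -3.45 − 0.83 = -4.28; fold change = 2^4.28 = 19.427
IL1 has the largest |ΔΔCt| = 5.33.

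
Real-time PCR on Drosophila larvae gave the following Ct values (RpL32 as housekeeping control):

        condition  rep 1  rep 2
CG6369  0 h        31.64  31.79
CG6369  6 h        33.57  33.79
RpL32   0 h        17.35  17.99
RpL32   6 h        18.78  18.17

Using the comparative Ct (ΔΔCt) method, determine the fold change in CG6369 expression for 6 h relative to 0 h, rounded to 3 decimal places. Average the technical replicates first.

0.448

Mean Ct: CG6369 0 h 31.715; CG6369 6 h 33.680; RpL32 0 h 17.670; RpL32 6 h 18.475
ΔCt(0 h) = 31.715 − 17.670 = 14.045
ΔCt(6 h) = 33.680 − 18.475 = 15.205
ΔΔCt = 15.205 − 14.045 = 1.160
Fold change = 2^(−1.160) = 0.4475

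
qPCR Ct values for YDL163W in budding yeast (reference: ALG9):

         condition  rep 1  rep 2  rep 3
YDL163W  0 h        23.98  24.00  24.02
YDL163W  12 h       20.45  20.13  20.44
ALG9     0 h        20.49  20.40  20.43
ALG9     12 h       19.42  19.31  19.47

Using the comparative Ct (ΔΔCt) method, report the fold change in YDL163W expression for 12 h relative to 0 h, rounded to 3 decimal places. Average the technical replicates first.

Mean Ct: YDL163W 0 h 24.000; YDL163W 12 h 20.340; ALG9 0 h 20.440; ALG9 12 h 19.400
ΔCt(0 h) = 24.000 − 20.440 = 3.560
ΔCt(12 h) = 20.340 − 19.400 = 0.940
ΔΔCt = 0.940 − 3.560 = -2.620
Fold change = 2^(−(-2.620)) = 2^2.620 = 6.1475

6.148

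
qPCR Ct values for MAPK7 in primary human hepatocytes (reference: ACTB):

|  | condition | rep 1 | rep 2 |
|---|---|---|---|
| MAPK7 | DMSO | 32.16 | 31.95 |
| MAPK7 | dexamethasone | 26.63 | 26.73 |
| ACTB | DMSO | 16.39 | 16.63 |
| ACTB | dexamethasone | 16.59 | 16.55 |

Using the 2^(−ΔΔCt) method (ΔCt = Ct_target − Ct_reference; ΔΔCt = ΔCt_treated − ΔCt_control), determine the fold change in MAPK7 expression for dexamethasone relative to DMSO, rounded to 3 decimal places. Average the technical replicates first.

43.261

Mean Ct: MAPK7 DMSO 32.055; MAPK7 dexamethasone 26.680; ACTB DMSO 16.510; ACTB dexamethasone 16.570
ΔCt(DMSO) = 32.055 − 16.510 = 15.545
ΔCt(dexamethasone) = 26.680 − 16.570 = 10.110
ΔΔCt = 10.110 − 15.545 = -5.435
Fold change = 2^(−(-5.435)) = 2^5.435 = 43.2611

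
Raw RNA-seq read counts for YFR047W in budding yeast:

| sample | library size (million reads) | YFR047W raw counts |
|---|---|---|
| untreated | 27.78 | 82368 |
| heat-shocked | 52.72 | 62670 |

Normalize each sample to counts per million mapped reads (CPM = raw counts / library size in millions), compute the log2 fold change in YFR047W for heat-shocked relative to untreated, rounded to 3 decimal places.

-1.319

CPM(untreated) = 82368 / 27.78 = 2965.0108
CPM(heat-shocked) = 62670 / 52.72 = 1188.7329
Fold change = 1188.7329 / 2965.0108 = 0.40092
log2(0.40092) = -1.3186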